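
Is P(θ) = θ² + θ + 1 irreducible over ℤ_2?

Check for roots in ℤ_2: P(0) = 1; P(1) = 1.
No roots. A degree-2 polynomial over a field with no linear factor is irreducible.

Yes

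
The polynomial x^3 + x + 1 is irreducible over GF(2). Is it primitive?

Yes

Write f(x) = x^3 + x + 1.
|GF(2^3)^×| = 2^3 − 1 = 7. Prime factorization: 7 = 7.
f is primitive ⇔ x has order 7 in GF(2)[x]/(f), i.e. x^(7/q) ≠ 1 for each prime q | 7.
x^(1) mod f = x.
None equal 1, so x has full order 7; f is primitive.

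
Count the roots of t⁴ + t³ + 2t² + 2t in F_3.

Write P(t) = t⁴ + t³ + 2t² + 2t.
Evaluate at each of the 3 elements of F_3:
P(0) = 0 → root; P(1) = 0 → root; P(2) = 0 → root.
Roots: {0, 1, 2}.

3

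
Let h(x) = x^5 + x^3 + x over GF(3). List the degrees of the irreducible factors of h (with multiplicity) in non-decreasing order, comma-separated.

Roots in GF(3): h(0) = 0 → root; h(1) = 0 → root; h(2) = 0 → root.
Linear factors from roots: (x), (x - 1), (x + 1).
Complete factorization: h(x) = (x)·(x + 1)^2·(x - 1)^2.
Factor degrees with multiplicity: 1 + 1 + 1 + 1 + 1 = 5.

1, 1, 1, 1, 1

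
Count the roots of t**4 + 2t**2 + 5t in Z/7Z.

Write g(t) = t**4 + 2t**2 + 5t.
Evaluate at each of the 7 elements of Z/7Z:
g(0) = 0 → root; g(1) = 1; g(2) = 6; g(3) = 2; g(4) = 0 → root; g(5) = 0 → root; g(6) = 5.
Roots: {0, 4, 5}.

3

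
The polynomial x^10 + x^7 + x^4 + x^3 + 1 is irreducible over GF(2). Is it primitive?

Write f(x) = x^10 + x^7 + x^4 + x^3 + 1.
|GF(2^10)^×| = 2^10 − 1 = 1023. Prime factorization: 1023 = 3·11·31.
f is primitive ⇔ x has order 1023 in GF(2)[x]/(f), i.e. x^(1023/q) ≠ 1 for each prime q | 1023.
x^(341) mod f = 1
x^(93) mod f = x^9 + x^8 + x^5 + x^3 + x^2 + x + 1.
x^(33) mod f = x^9 + x^8 + x^6 + x^5 + x^4 + x^3 + 1.
Since x^(341) = 1, the order of x divides 341 < 1023; not primitive.

No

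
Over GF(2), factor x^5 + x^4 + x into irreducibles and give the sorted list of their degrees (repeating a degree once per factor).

Write g(x) = x^5 + x^4 + x.
Roots in GF(2): g(0) = 0 → root; g(1) = 1.
Linear factors from roots: (x).
Complete factorization: g(x) = (x)·(x^4 + x^3 + 1).
Factor degrees with multiplicity: 1 + 4 = 5.

1, 4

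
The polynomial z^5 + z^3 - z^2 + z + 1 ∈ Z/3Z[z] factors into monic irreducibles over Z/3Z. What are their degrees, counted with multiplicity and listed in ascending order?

1, 1, 3

Write f(z) = z^5 + z^3 - z^2 + z + 1.
Roots in Z/3Z: f(0) = 1; f(1) = 0 → root; f(2) = 0 → root.
Linear factors from roots: (z - 1), (z + 1).
Complete factorization: f(z) = (z + 1)·(z - 1)·(z^3 - z - 1).
Factor degrees with multiplicity: 1 + 1 + 3 = 5.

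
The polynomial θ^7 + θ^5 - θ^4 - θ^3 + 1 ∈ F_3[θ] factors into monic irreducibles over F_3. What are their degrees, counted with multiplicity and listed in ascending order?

7

Write g(θ) = θ^7 + θ^5 - θ^4 - θ^3 + 1.
Roots in F_3: g(0) = 1; g(1) = 1; g(2) = 2.
Complete factorization: g(θ) = (θ^7 + θ^5 - θ^4 - θ^3 + 1).
Factor degrees with multiplicity: 7 = 7.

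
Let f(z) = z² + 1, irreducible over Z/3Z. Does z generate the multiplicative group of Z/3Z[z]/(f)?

No

|GF(3^2)^×| = 3^2 − 1 = 8. Prime factorization: 8 = 2^3.
f is primitive ⇔ z has order 8 in GF(3)[z]/(f), i.e. z^(8/q) ≠ 1 for each prime q | 8.
z^(4) mod f = 1
Since z^(4) = 1, the order of z divides 4 < 8; not primitive.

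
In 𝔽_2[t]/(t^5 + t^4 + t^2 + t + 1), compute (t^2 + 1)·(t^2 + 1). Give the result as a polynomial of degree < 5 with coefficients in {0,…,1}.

Multiply in 𝔽_2[t]: (t^2 + 1)·(t^2 + 1) = t^4 + 1.
Reduced: t^4 + 1.

t^4 + 1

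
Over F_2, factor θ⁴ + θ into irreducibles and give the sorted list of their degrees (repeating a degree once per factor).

1, 1, 2

Write h(θ) = θ⁴ + θ.
Roots in F_2: h(0) = 0 → root; h(1) = 0 → root.
Linear factors from roots: (θ), (θ + 1).
Complete factorization: h(θ) = (θ)·(θ + 1)·(θ² + θ + 1).
Factor degrees with multiplicity: 1 + 1 + 2 = 4.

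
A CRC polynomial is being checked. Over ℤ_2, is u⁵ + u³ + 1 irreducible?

Yes

Write P(u) = u⁵ + u³ + 1.
Check for roots in ℤ_2: P(0) = 1; P(1) = 1.
No roots, so no linear factors.
Monic irreducibles of degree 2 over GF(2): u² + u + 1.
None of them divide P (all give nonzero remainder).
No irreducible factor of degree ≤ 2 exists, so P is irreducible over GF(2).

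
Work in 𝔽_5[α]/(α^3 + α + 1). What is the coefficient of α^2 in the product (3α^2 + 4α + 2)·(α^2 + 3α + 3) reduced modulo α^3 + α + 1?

Multiply in 𝔽_5[α]: (3α^2 + 4α + 2)·(α^2 + 3α + 3) = 3α^4 + 3α^3 + 3α^2 + 3α + 1.
Reduce using α^3 ≡ 4α + 4 (mod α^3 + α + 1).
Reduced: 2α + 3.

0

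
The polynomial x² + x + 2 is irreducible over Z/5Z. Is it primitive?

Write f(x) = x² + x + 2.
|GF(5^2)^×| = 5^2 − 1 = 24. Prime factorization: 24 = 2^3·3.
f is primitive ⇔ x has order 24 in GF(5)[x]/(f), i.e. x^(24/q) ≠ 1 for each prime q | 24.
x^(12) mod f = 4.
x^(8) mod f = 3x + 1.
None equal 1, so x has full order 24; f is primitive.

Yes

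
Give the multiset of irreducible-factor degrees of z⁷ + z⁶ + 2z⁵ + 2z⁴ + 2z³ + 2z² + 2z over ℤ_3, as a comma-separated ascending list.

1, 1, 2, 3

Write f(z) = z⁷ + z⁶ + 2z⁵ + 2z⁴ + 2z³ + 2z² + 2z.
Roots in ℤ_3: f(0) = 0 → root; f(1) = 0 → root; f(2) = 1.
Linear factors from roots: (z), (z + 2).
Complete factorization: f(z) = (z)·(z + 2)·(z² + 2z + 2)·(z³ + 2z + 2).
Factor degrees with multiplicity: 1 + 1 + 2 + 3 = 7.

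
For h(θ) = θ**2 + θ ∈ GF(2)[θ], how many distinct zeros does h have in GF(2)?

Evaluate at each of the 2 elements of GF(2):
h(0) = 0 → root; h(1) = 0 → root.
Roots: {0, 1}.

2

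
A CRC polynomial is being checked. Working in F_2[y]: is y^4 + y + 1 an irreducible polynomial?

Yes

Write h(y) = y^4 + y + 1.
Check for roots in F_2: h(0) = 1; h(1) = 1.
No roots, so no linear factors.
Monic irreducibles of degree 2 over GF(2): y^2 + y + 1.
None of them divide h (all give nonzero remainder).
No irreducible factor of degree ≤ 2 exists, so h is irreducible over GF(2).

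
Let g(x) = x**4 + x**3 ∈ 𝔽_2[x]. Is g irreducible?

Check for roots in 𝔽_2: g(0) = 0 → root; g(1) = 0 → root.
g(0) = 0, so (x) divides g(x); g is reducible.

No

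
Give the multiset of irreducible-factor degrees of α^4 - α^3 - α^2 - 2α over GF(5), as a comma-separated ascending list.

Write f(α) = α^4 - α^3 - α^2 - 2α.
Roots in GF(5): f(0) = 0 → root; f(1) = 2; f(2) = 0 → root; f(3) = 4; f(4) = 3.
Linear factors from roots: (α), (α - 2).
Complete factorization: f(α) = (α)·(α - 2)·(α^2 + α + 1).
Factor degrees with multiplicity: 1 + 1 + 2 = 4.

1, 1, 2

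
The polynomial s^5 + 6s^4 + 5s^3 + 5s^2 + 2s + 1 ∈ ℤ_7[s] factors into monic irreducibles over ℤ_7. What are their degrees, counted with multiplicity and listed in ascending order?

Write h(s) = s^5 + 6s^4 + 5s^3 + 5s^2 + 2s + 1.
Complete factorization: h(s) = (s^5 + 6s^4 + 5s^3 + 5s^2 + 2s + 1).
Factor degrees with multiplicity: 5 = 5.

5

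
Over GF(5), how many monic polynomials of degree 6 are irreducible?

2580

The number of monic irreducibles of degree 6 over GF(5) is (1/6)·Σ_{d∣6} μ(6/d) 5^d.
Divisors of 6: 1, 2, 3, 6; μ(6/d) for each: 1, -1, -1, 1.
Σ = 5^1 − 5^2 − 5^3 + 5^6 = 15480.
N = 15480/6 = 2580.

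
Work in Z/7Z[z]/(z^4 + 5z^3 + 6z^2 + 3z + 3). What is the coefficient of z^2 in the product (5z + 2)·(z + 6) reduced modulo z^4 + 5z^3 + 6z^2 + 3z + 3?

Multiply in Z/7Z[z]: (5z + 2)·(z + 6) = 5z^2 + 4z + 5.
Reduced: 5z^2 + 4z + 5.

5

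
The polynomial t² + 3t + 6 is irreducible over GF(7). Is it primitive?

No

Write f(t) = t² + 3t + 6.
|GF(7^2)^×| = 7^2 − 1 = 48. Prime factorization: 48 = 2^4·3.
f is primitive ⇔ t has order 48 in GF(7)[t]/(f), i.e. t^(48/q) ≠ 1 for each prime q | 48.
t^(24) mod f = 6.
t^(16) mod f = 1
Since t^(16) = 1, the order of t divides 16 < 48; not primitive.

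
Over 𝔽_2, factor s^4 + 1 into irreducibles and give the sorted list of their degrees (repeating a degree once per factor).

1, 1, 1, 1

Write g(s) = s^4 + 1.
Roots in 𝔽_2: g(0) = 1; g(1) = 0 → root.
Linear factors from roots: (s + 1).
Complete factorization: g(s) = (s + 1)^4.
Factor degrees with multiplicity: 1 + 1 + 1 + 1 = 4.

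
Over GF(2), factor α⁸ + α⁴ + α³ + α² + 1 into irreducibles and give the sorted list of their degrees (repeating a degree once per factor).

8

Write f(α) = α⁸ + α⁴ + α³ + α² + 1.
Roots in GF(2): f(0) = 1; f(1) = 1.
Complete factorization: f(α) = (α⁸ + α⁴ + α³ + α² + 1).
Factor degrees with multiplicity: 8 = 8.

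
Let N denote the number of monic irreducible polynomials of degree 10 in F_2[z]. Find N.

99

Gauss's count: N_{2}(10) = (1/10) Σ_{d|10} μ(10/d)·2^d.
Divisors of 10: 1, 2, 5, 10; μ(10/d) for each: 1, -1, -1, 1.
Σ = 2^1 − 2^2 − 2^5 + 2^10 = 990.
N = 990/10 = 99.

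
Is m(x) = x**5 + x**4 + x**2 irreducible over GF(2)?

Check for roots in GF(2): m(0) = 0 → root; m(1) = 1.
m(0) = 0, so (x) divides m(x); m is reducible.

No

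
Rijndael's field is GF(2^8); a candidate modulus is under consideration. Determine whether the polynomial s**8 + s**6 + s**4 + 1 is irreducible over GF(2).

Write f(s) = s**8 + s**6 + s**4 + 1.
Check for roots in GF(2): f(0) = 1; f(1) = 0 → root.
f(1) = 0, so (s − 1) divides f(s); f is reducible.

No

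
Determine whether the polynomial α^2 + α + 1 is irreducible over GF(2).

Yes

Write P(α) = α^2 + α + 1.
Check for roots in GF(2): P(0) = 1; P(1) = 1.
No roots. A degree-2 polynomial over a field with no linear factor is irreducible.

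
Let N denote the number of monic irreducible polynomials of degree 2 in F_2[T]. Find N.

The number of monic irreducibles of degree 2 over GF(2) is (1/2)·Σ_{d∣2} μ(2/d) 2^d.
Divisors of 2: 1, 2; μ(2/d) for each: -1, 1.
Σ = − 2^1 + 2^2 = 2.
N = 2/2 = 1.

1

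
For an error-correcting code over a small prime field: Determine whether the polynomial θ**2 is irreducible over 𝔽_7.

No

Write g(θ) = θ**2.
Check for roots in 𝔽_7: g(0) = 0 → root; g(1) = 1; g(2) = 4; g(3) = 2; g(4) = 2; g(5) = 4; g(6) = 1.
g(0) = 0, so (θ) divides g(θ); g is reducible.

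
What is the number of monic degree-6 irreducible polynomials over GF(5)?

The number of monic irreducibles of degree 6 over GF(5) is (1/6)·Σ_{d∣6} μ(6/d) 5^d.
Divisors of 6: 1, 2, 3, 6; μ(6/d) for each: 1, -1, -1, 1.
Σ = 5^1 − 5^2 − 5^3 + 5^6 = 15480.
N = 15480/6 = 2580.

2580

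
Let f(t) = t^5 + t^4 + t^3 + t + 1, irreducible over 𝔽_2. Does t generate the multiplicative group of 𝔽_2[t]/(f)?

|GF(2^5)^×| = 2^5 − 1 = 31. Prime factorization: 31 = 31.
f is primitive ⇔ t has order 31 in GF(2)[t]/(f), i.e. t^(31/q) ≠ 1 for each prime q | 31.
t^(1) mod f = t.
None equal 1, so t has full order 31; f is primitive.

Yes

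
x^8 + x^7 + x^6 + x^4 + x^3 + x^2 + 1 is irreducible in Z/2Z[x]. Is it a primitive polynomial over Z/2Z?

No

Write f(x) = x^8 + x^7 + x^6 + x^4 + x^3 + x^2 + 1.
|GF(2^8)^×| = 2^8 − 1 = 255. Prime factorization: 255 = 3·5·17.
f is primitive ⇔ x has order 255 in GF(2)[x]/(f), i.e. x^(255/q) ≠ 1 for each prime q | 255.
x^(85) mod f = 1
x^(51) mod f = x^6 + x^3.
x^(15) mod f = x^7 + x^6 + x^4 + x^3 + x^2 + x.
Since x^(85) = 1, the order of x divides 85 < 255; not primitive.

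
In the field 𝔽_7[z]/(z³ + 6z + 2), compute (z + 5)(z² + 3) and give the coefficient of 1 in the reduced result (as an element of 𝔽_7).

6

Multiply in 𝔽_7[z]: (z + 5)·(z² + 3) = z³ + 5z² + 3z + 1.
Reduce using z³ ≡ z + 5 (mod z³ + 6z + 2).
Reduced: 5z² + 4z + 6.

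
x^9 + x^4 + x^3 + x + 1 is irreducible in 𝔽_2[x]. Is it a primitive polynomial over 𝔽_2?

Write f(x) = x^9 + x^4 + x^3 + x + 1.
|GF(2^9)^×| = 2^9 − 1 = 511. Prime factorization: 511 = 7·73.
f is primitive ⇔ x has order 511 in GF(2)[x]/(f), i.e. x^(511/q) ≠ 1 for each prime q | 511.
x^(73) mod f = x^8 + x^7 + x^5 + x^4 + x^3 + x^2 + x.
x^(7) mod f = x^7.
None equal 1, so x has full order 511; f is primitive.

Yes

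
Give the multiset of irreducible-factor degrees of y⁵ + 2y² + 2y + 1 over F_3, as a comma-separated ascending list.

1, 1, 1, 2

Write f(y) = y⁵ + 2y² + 2y + 1.
Roots in F_3: f(0) = 1; f(1) = 0 → root; f(2) = 0 → root.
Linear factors from roots: (y + 2), (y + 1).
Complete factorization: f(y) = (y + 2)·(y + 1)^2·(y² + 2y + 2).
Factor degrees with multiplicity: 1 + 1 + 1 + 2 = 5.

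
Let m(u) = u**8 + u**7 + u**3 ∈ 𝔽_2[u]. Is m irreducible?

No

Check for roots in 𝔽_2: m(0) = 0 → root; m(1) = 1.
m(0) = 0, so (u) divides m(u); m is reducible.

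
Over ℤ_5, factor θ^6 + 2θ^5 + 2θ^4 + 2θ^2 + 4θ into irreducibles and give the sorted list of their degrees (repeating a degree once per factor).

1, 2, 3

Write g(θ) = θ^6 + 2θ^5 + 2θ^4 + 2θ^2 + 4θ.
Roots in ℤ_5: g(0) = 0 → root; g(1) = 1; g(2) = 1; g(3) = 2; g(4) = 4.
Linear factors from roots: (θ).
Complete factorization: g(θ) = (θ)·(θ^2 + 3θ + 4)·(θ^3 + 4θ^2 + θ + 1).
Factor degrees with multiplicity: 1 + 2 + 3 = 6.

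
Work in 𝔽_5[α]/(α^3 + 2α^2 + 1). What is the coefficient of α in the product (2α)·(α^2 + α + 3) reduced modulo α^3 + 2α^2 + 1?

1

Multiply in 𝔽_5[α]: (2α)·(α^2 + α + 3) = 2α^3 + 2α^2 + α.
Reduce using α^3 ≡ 3α^2 + 4 (mod α^3 + 2α^2 + 1).
Reduced: 3α^2 + α + 3.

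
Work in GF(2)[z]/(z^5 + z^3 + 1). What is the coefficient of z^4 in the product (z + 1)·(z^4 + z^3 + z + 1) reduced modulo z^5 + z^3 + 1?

Multiply in GF(2)[z]: (z + 1)·(z^4 + z^3 + z + 1) = z^5 + z^3 + z^2 + 1.
Reduce using z^5 ≡ z^3 + 1 (mod z^5 + z^3 + 1).
Reduced: z^2.

0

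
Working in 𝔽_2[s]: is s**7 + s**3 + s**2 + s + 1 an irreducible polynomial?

Yes

Write P(s) = s**7 + s**3 + s**2 + s + 1.
Check for roots in 𝔽_2: P(0) = 1; P(1) = 1.
No roots, so no linear factors.
Monic irreducibles of degree 2 over GF(2): s**2 + s + 1.
None of them divide P (all give nonzero remainder).
Monic irreducibles of degree 3 over GF(2): s**3 + s + 1, s**3 + s**2 + 1.
None of them divide P (all give nonzero remainder).
No irreducible factor of degree ≤ 3 exists, so P is irreducible over GF(2).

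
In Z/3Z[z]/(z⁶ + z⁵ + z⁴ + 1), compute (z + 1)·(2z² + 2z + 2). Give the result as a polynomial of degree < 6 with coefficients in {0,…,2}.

Multiply in Z/3Z[z]: (z + 1)·(2z² + 2z + 2) = 2z³ + z² + z + 2.
Reduced: 2z³ + z² + z + 2.

2z^3 + z^2 + z + 2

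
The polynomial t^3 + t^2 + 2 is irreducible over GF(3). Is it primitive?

No

Write f(t) = t^3 + t^2 + 2.
|GF(3^3)^×| = 3^3 − 1 = 26. Prime factorization: 26 = 2·13.
f is primitive ⇔ t has order 26 in GF(3)[t]/(f), i.e. t^(26/q) ≠ 1 for each prime q | 26.
t^(13) mod f = 1
t^(2) mod f = t^2.
Since t^(13) = 1, the order of t divides 13 < 26; not primitive.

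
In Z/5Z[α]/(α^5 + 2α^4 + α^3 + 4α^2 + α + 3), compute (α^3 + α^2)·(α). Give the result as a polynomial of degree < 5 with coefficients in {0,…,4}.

Multiply in Z/5Z[α]: (α^3 + α^2)·(α) = α^4 + α^3.
Reduced: α^4 + α^3.

α^4 + α^3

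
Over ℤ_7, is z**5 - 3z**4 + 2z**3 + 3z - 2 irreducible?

Write P(z) = z**5 - 3z**4 + 2z**3 + 3z - 2.
Check for roots in ℤ_7: P(0) = 5; P(1) = 1; P(2) = 4; P(3) = 5; P(4) = 2; P(5) = 1; P(6) = 3.
No roots, so no linear factors.
Degree-2 irreducible divisors: test the 21 monic irreducibles of degree 2 over GF(7).
None of them divide P (all give nonzero remainder).
No irreducible factor of degree ≤ 2 exists, so P is irreducible over GF(7).

Yes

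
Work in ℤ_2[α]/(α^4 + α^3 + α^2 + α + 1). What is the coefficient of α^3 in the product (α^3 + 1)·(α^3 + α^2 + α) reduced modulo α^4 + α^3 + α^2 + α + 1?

0

Multiply in ℤ_2[α]: (α^3 + 1)·(α^3 + α^2 + α) = α^6 + α^5 + α^4 + α^3 + α^2 + α.
Reduce using α^4 ≡ α^3 + α^2 + α + 1 (mod α^4 + α^3 + α^2 + α + 1).
Reduced: α.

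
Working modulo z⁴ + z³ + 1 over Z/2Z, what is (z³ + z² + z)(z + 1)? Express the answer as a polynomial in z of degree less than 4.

Multiply in Z/2Z[z]: (z³ + z² + z)·(z + 1) = z⁴ + z.
Reduce using z⁴ ≡ z³ + 1 (mod z⁴ + z³ + 1).
Reduced: z³ + z + 1.

z^3 + z + 1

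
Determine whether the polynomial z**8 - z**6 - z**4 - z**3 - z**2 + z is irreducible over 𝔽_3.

Write g(z) = z**8 - z**6 - z**4 - z**3 - z**2 + z.
Check for roots in 𝔽_3: g(0) = 0 → root; g(1) = 1; g(2) = 1.
g(0) = 0, so (z) divides g(z); g is reducible.

No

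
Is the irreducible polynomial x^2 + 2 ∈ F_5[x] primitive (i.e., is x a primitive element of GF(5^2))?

No

Write f(x) = x^2 + 2.
|GF(5^2)^×| = 5^2 − 1 = 24. Prime factorization: 24 = 2^3·3.
f is primitive ⇔ x has order 24 in GF(5)[x]/(f), i.e. x^(24/q) ≠ 1 for each prime q | 24.
x^(12) mod f = 4.
x^(8) mod f = 1
Since x^(8) = 1, the order of x divides 8 < 24; not primitive.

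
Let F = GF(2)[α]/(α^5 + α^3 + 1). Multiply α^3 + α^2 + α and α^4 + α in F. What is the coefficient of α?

Multiply in GF(2)[α]: (α^3 + α^2 + α)·(α^4 + α) = α^7 + α^6 + α^5 + α^4 + α^3 + α^2.
Reduce using α^5 ≡ α^3 + 1 (mod α^5 + α^3 + 1).
Reduced: α^3 + α.

1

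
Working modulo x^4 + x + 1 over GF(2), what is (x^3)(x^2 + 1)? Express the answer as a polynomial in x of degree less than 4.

x^3 + x^2 + x

Multiply in GF(2)[x]: (x^3)·(x^2 + 1) = x^5 + x^3.
Reduce using x^4 ≡ x + 1 (mod x^4 + x + 1).
Reduced: x^3 + x^2 + x.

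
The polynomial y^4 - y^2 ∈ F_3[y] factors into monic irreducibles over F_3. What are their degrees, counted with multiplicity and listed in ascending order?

1, 1, 1, 1

Write h(y) = y^4 - y^2.
Roots in F_3: h(0) = 0 → root; h(1) = 0 → root; h(2) = 0 → root.
Linear factors from roots: (y), (y - 1), (y + 1).
Complete factorization: h(y) = (y + 1)·(y - 1)·(y)^2.
Factor degrees with multiplicity: 1 + 1 + 1 + 1 = 4.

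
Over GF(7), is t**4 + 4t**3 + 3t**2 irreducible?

Write f(t) = t**4 + 4t**3 + 3t**2.
Check for roots in GF(7): f(0) = 0 → root; f(1) = 1; f(2) = 4; f(3) = 6; f(4) = 0 → root; f(5) = 3; f(6) = 0 → root.
f(0) = 0, so (t) divides f(t); f is reducible.

No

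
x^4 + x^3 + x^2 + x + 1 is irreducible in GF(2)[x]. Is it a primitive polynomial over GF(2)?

No

Write f(x) = x^4 + x^3 + x^2 + x + 1.
|GF(2^4)^×| = 2^4 − 1 = 15. Prime factorization: 15 = 3·5.
f is primitive ⇔ x has order 15 in GF(2)[x]/(f), i.e. x^(15/q) ≠ 1 for each prime q | 15.
x^(5) mod f = 1
x^(3) mod f = x^3.
Since x^(5) = 1, the order of x divides 5 < 15; not primitive.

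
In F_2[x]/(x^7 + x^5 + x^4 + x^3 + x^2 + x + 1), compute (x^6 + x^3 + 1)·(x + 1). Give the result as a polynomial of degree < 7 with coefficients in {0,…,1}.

x^6 + x^5 + x^2

Multiply in F_2[x]: (x^6 + x^3 + 1)·(x + 1) = x^7 + x^6 + x^4 + x^3 + x + 1.
Reduce using x^7 ≡ x^5 + x^4 + x^3 + x^2 + x + 1 (mod x^7 + x^5 + x^4 + x^3 + x^2 + x + 1).
Reduced: x^6 + x^5 + x^2.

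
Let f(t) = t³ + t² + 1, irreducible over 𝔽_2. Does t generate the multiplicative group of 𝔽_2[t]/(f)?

|GF(2^3)^×| = 2^3 − 1 = 7. Prime factorization: 7 = 7.
f is primitive ⇔ t has order 7 in GF(2)[t]/(f), i.e. t^(7/q) ≠ 1 for each prime q | 7.
t^(1) mod f = t.
None equal 1, so t has full order 7; f is primitive.

Yes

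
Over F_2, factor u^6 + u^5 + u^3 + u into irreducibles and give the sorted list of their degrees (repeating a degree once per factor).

Write h(u) = u^6 + u^5 + u^3 + u.
Roots in F_2: h(0) = 0 → root; h(1) = 0 → root.
Linear factors from roots: (u), (u + 1).
Complete factorization: h(u) = (u)·(u + 1)·(u^4 + u + 1).
Factor degrees with multiplicity: 1 + 1 + 4 = 6.

1, 1, 4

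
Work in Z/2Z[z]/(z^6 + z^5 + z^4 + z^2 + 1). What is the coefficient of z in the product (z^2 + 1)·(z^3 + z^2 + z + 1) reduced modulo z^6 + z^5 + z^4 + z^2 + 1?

1

Multiply in Z/2Z[z]: (z^2 + 1)·(z^3 + z^2 + z + 1) = z^5 + z^4 + z + 1.
Reduced: z^5 + z^4 + z + 1.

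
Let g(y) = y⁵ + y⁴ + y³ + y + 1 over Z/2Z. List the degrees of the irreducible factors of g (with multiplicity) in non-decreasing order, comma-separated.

Roots in Z/2Z: g(0) = 1; g(1) = 1.
Complete factorization: g(y) = (y⁵ + y⁴ + y³ + y + 1).
Factor degrees with multiplicity: 5 = 5.

5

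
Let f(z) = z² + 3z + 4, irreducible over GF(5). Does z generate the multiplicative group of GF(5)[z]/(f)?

|GF(5^2)^×| = 5^2 − 1 = 24. Prime factorization: 24 = 2^3·3.
f is primitive ⇔ z has order 24 in GF(5)[z]/(f), i.e. z^(24/q) ≠ 1 for each prime q | 24.
z^(12) mod f = 1
z^(8) mod f = 3z + 4.
Since z^(12) = 1, the order of z divides 12 < 24; not primitive.

No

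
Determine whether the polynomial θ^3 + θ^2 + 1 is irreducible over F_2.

Yes

Write m(θ) = θ^3 + θ^2 + 1.
Check for roots in F_2: m(0) = 1; m(1) = 1.
No roots. A degree-3 polynomial over a field with no linear factor is irreducible.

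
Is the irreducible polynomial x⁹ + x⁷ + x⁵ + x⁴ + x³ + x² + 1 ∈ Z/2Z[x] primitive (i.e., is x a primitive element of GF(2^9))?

Yes

Write f(x) = x⁹ + x⁷ + x⁵ + x⁴ + x³ + x² + 1.
|GF(2^9)^×| = 2^9 − 1 = 511. Prime factorization: 511 = 7·73.
f is primitive ⇔ x has order 511 in GF(2)[x]/(f), i.e. x^(511/q) ≠ 1 for each prime q | 511.
x^(73) mod f = x⁷ + x⁴ + 1.
x^(7) mod f = x⁷.
None equal 1, so x has full order 511; f is primitive.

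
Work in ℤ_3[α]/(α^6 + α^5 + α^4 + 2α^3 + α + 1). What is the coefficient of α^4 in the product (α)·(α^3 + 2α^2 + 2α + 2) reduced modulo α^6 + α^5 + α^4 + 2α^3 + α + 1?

1

Multiply in ℤ_3[α]: (α)·(α^3 + 2α^2 + 2α + 2) = α^4 + 2α^3 + 2α^2 + 2α.
Reduced: α^4 + 2α^3 + 2α^2 + 2α.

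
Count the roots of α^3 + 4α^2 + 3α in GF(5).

Write f(α) = α^3 + 4α^2 + 3α.
Evaluate at each of the 5 elements of GF(5):
f(0) = 0 → root; f(1) = 3; f(2) = 0 → root; f(3) = 2; f(4) = 0 → root.
Roots: {0, 2, 4}.

3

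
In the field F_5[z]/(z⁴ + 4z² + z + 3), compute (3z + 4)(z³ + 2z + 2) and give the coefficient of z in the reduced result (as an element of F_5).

1

Multiply in F_5[z]: (3z + 4)·(z³ + 2z + 2) = 3z⁴ + 4z³ + z² + 4z + 3.
Reduce using z⁴ ≡ z² + 4z + 2 (mod z⁴ + 4z² + z + 3).
Reduced: 4z³ + 4z² + z + 4.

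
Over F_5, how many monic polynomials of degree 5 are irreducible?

By the necklace-counting formula, N_5(5) = (1/5) Σ_{d|5} μ(5/d)·5^d.
Divisors of 5: 1, 5; μ(5/d) for each: -1, 1.
Σ = − 5^1 + 5^5 = 3120.
N = 3120/5 = 624.

624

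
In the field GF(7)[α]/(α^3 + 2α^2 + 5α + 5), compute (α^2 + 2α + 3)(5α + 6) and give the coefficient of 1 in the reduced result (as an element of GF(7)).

Multiply in GF(7)[α]: (α^2 + 2α + 3)·(5α + 6) = 5α^3 + 2α^2 + 6α + 4.
Reduce using α^3 ≡ 5α^2 + 2α + 2 (mod α^3 + 2α^2 + 5α + 5).
Reduced: 6α^2 + 2α.

0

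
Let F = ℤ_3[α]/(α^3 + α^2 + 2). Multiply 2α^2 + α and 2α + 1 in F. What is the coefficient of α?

1

Multiply in ℤ_3[α]: (2α^2 + α)·(2α + 1) = α^3 + α^2 + α.
Reduce using α^3 ≡ 2α^2 + 1 (mod α^3 + α^2 + 2).
Reduced: α + 1.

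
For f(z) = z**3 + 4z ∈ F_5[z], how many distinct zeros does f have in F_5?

Evaluate at each of the 5 elements of F_5:
f(0) = 0 → root; f(1) = 0 → root; f(2) = 1; f(3) = 4; f(4) = 0 → root.
Roots: {0, 1, 4}.

3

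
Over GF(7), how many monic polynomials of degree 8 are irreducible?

By the necklace-counting formula, N_7(8) = (1/8) Σ_{d|8} μ(8/d)·7^d.
Divisors of 8: 1, 2, 4, 8; μ(8/d) for each: 0, 0, -1, 1.
Σ = − 7^4 + 7^8 = 5762400.
N = 5762400/8 = 720300.

720300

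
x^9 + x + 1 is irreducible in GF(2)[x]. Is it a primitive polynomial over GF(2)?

No

Write f(x) = x^9 + x + 1.
|GF(2^9)^×| = 2^9 − 1 = 511. Prime factorization: 511 = 7·73.
f is primitive ⇔ x has order 511 in GF(2)[x]/(f), i.e. x^(511/q) ≠ 1 for each prime q | 511.
x^(73) mod f = 1
x^(7) mod f = x^7.
Since x^(73) = 1, the order of x divides 73 < 511; not primitive.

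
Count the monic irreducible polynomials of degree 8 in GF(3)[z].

By the necklace-counting formula, N_3(8) = (1/8) Σ_{d|8} μ(8/d)·3^d.
Divisors of 8: 1, 2, 4, 8; μ(8/d) for each: 0, 0, -1, 1.
Σ = − 3^4 + 3^8 = 6480.
N = 6480/8 = 810.

810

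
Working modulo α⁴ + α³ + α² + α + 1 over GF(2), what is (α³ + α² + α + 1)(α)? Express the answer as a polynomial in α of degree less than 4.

Multiply in GF(2)[α]: (α³ + α² + α + 1)·(α) = α⁴ + α³ + α² + α.
Reduce using α⁴ ≡ α³ + α² + α + 1 (mod α⁴ + α³ + α² + α + 1).
Reduced: 1.

1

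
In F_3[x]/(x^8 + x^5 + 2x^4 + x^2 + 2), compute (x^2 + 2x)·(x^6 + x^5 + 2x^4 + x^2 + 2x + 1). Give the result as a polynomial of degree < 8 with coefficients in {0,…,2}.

Multiply in F_3[x]: (x^2 + 2x)·(x^6 + x^5 + 2x^4 + x^2 + 2x + 1) = x^8 + x^6 + x^5 + x^4 + x^3 + 2x^2 + 2x.
Reduce using x^8 ≡ 2x^5 + x^4 + 2x^2 + 1 (mod x^8 + x^5 + 2x^4 + x^2 + 2).
Reduced: x^6 + 2x^4 + x^3 + x^2 + 2x + 1.

x^6 + 2x^4 + x^3 + x^2 + 2x + 1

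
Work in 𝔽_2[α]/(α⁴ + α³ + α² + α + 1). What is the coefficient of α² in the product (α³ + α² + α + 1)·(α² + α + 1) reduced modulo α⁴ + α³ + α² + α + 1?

1

Multiply in 𝔽_2[α]: (α³ + α² + α + 1)·(α² + α + 1) = α⁵ + α³ + α² + 1.
Reduce using α⁴ ≡ α³ + α² + α + 1 (mod α⁴ + α³ + α² + α + 1).
Reduced: α³ + α².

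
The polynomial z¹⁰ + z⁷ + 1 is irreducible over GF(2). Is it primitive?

Write f(z) = z¹⁰ + z⁷ + 1.
|GF(2^10)^×| = 2^10 − 1 = 1023. Prime factorization: 1023 = 3·11·31.
f is primitive ⇔ z has order 1023 in GF(2)[z]/(f), i.e. z^(1023/q) ≠ 1 for each prime q | 1023.
z^(341) mod f = z⁸ + z⁷ + z³ + z² + z + 1.
z^(93) mod f = z⁷ + z³ + z² + z.
z^(33) mod f = z⁹ + z⁵ + z³ + z² + z + 1.
None equal 1, so z has full order 1023; f is primitive.

Yes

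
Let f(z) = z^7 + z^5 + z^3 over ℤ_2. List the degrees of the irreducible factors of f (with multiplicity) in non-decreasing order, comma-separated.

1, 1, 1, 2, 2

Roots in ℤ_2: f(0) = 0 → root; f(1) = 1.
Linear factors from roots: (z).
Complete factorization: f(z) = (z)^3·(z^2 + z + 1)^2.
Factor degrees with multiplicity: 1 + 1 + 1 + 2 + 2 = 7.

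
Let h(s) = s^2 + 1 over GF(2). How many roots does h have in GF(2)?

1

Evaluate at each of the 2 elements of GF(2):
h(0) = 1; h(1) = 0 → root.
Roots: {1}.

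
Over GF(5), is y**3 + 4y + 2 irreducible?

Write m(y) = y**3 + 4y + 2.
Check for roots in GF(5): m(0) = 2; m(1) = 2; m(2) = 3; m(3) = 1; m(4) = 2.
No roots. A degree-3 polynomial over a field with no linear factor is irreducible.

Yes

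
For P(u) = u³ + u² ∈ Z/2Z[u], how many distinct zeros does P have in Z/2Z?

2

Evaluate at each of the 2 elements of Z/2Z:
P(0) = 0 → root; P(1) = 0 → root.
Roots: {0, 1}.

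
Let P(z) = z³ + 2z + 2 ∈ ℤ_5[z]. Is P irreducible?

No

Check for roots in ℤ_5: P(0) = 2; P(1) = 0 → root; P(2) = 4; P(3) = 0 → root; P(4) = 4.
P(1) = 0, so (z − 1) divides P(z); P is reducible.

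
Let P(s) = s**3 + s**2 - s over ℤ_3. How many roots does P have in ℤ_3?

1

Evaluate at each of the 3 elements of ℤ_3:
P(0) = 0 → root; P(1) = 1; P(2) = 1.
Roots: {0}.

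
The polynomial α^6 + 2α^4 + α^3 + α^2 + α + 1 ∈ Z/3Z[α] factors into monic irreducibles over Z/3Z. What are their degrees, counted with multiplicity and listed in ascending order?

Write h(α) = α^6 + 2α^4 + α^3 + α^2 + α + 1.
Roots in Z/3Z: h(0) = 1; h(1) = 1; h(2) = 0 → root.
Linear factors from roots: (α + 1).
Complete factorization: h(α) = (α + 1)^2·(α^2 + 2α + 2)^2.
Factor degrees with multiplicity: 1 + 1 + 2 + 2 = 6.

1, 1, 2, 2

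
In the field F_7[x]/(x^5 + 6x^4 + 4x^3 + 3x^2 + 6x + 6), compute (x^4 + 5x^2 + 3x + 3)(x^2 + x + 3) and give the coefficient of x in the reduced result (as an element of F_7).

Multiply in F_7[x]: (x^4 + 5x^2 + 3x + 3)·(x^2 + x + 3) = x^6 + x^5 + x^4 + x^3 + 5x + 2.
Reduce using x^5 ≡ x^4 + 3x^3 + 4x^2 + x + 1 (mod x^5 + 6x^4 + 4x^3 + 3x^2 + 6x + 6).
Reduced: 6x^4 + 4x^3 + 2x^2 + x + 4.

1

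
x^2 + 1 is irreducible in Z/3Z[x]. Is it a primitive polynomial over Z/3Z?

Write f(x) = x^2 + 1.
|GF(3^2)^×| = 3^2 − 1 = 8. Prime factorization: 8 = 2^3.
f is primitive ⇔ x has order 8 in GF(3)[x]/(f), i.e. x^(8/q) ≠ 1 for each prime q | 8.
x^(4) mod f = 1
Since x^(4) = 1, the order of x divides 4 < 8; not primitive.

No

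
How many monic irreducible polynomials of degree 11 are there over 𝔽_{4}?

The number of monic irreducibles of degree 11 over GF(4) is (1/11)·Σ_{d∣11} μ(11/d) 4^d.
Divisors of 11: 1, 11; μ(11/d) for each: -1, 1.
Σ = − 4^1 + 4^11 = 4194300.
N = 4194300/11 = 381300.

381300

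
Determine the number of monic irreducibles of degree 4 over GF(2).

By the necklace-counting formula, N_2(4) = (1/4) Σ_{d|4} μ(4/d)·2^d.
Divisors of 4: 1, 2, 4; μ(4/d) for each: 0, -1, 1.
Σ = − 2^2 + 2^4 = 12.
N = 12/4 = 3.

3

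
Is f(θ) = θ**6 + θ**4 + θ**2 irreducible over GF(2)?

No

Check for roots in GF(2): f(0) = 0 → root; f(1) = 1.
f(0) = 0, so (θ) divides f(θ); f is reducible.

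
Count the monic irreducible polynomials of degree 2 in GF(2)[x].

Gauss's count: N_{2}(2) = (1/2) Σ_{d|2} μ(2/d)·2^d.
Divisors of 2: 1, 2; μ(2/d) for each: -1, 1.
Σ = − 2^1 + 2^2 = 2.
N = 2/2 = 1.

1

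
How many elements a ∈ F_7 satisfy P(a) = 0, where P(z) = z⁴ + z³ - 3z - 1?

Evaluate at each of the 7 elements of F_7:
P(0) = 6; P(1) = 5; P(2) = 3; P(3) = 0 → root; P(4) = 6; P(5) = 6; P(6) = 2.
Roots: {3}.

1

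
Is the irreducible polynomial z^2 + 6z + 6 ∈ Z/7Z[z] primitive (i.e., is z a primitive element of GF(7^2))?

Write f(z) = z^2 + 6z + 6.
|GF(7^2)^×| = 7^2 − 1 = 48. Prime factorization: 48 = 2^4·3.
f is primitive ⇔ z has order 48 in GF(7)[z]/(f), i.e. z^(48/q) ≠ 1 for each prime q | 48.
z^(24) mod f = 6.
z^(16) mod f = 1
Since z^(16) = 1, the order of z divides 16 < 48; not primitive.

No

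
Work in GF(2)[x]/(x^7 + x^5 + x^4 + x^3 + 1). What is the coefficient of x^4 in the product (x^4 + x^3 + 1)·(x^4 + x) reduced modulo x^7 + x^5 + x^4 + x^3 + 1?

Multiply in GF(2)[x]: (x^4 + x^3 + 1)·(x^4 + x) = x^8 + x^7 + x^5 + x.
Reduce using x^7 ≡ x^5 + x^4 + x^3 + 1 (mod x^7 + x^5 + x^4 + x^3 + 1).
Reduced: x^6 + x^5 + x^3 + 1.

0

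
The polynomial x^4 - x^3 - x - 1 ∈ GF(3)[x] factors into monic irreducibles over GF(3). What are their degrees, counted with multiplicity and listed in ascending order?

2, 2

Write g(x) = x^4 - x^3 - x - 1.
Roots in GF(3): g(0) = 2; g(1) = 1; g(2) = 2.
Complete factorization: g(x) = (x^2 + 1)·(x^2 - x - 1).
Factor degrees with multiplicity: 2 + 2 = 4.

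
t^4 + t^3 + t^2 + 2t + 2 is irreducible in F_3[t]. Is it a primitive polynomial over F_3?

Write f(t) = t^4 + t^3 + t^2 + 2t + 2.
|GF(3^4)^×| = 3^4 − 1 = 80. Prime factorization: 80 = 2^4·5.
f is primitive ⇔ t has order 80 in GF(3)[t]/(f), i.e. t^(80/q) ≠ 1 for each prime q | 80.
t^(40) mod f = 2.
t^(16) mod f = 2t^3 + 1.
None equal 1, so t has full order 80; f is primitive.

Yes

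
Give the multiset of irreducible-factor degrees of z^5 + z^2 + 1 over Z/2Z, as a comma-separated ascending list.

5

Write h(z) = z^5 + z^2 + 1.
Roots in Z/2Z: h(0) = 1; h(1) = 1.
Complete factorization: h(z) = (z^5 + z^2 + 1).
Factor degrees with multiplicity: 5 = 5.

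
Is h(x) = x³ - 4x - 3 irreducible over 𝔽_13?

No

Check each element of 𝔽_13 for a root: h(0)=10, h(1)=7, h(2)=10, h(3)=12, h(4)=6, h(5)=11, h(6)=7, h(7)=0, h(8)=9, h(9)=1, h(10)=8, h(11)=10, h(12)=0.
h(7) = 0, so (x − 7) divides h(x); h is reducible.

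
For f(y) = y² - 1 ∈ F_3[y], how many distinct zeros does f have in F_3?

Evaluate at each of the 3 elements of F_3:
f(0) = 2; f(1) = 0 → root; f(2) = 0 → root.
Roots: {1, 2}.

2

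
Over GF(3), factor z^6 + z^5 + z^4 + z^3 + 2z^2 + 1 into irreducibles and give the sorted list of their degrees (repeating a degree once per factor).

Write g(z) = z^6 + z^5 + z^4 + z^3 + 2z^2 + 1.
Roots in GF(3): g(0) = 1; g(1) = 1; g(2) = 0 → root.
Linear factors from roots: (z + 1).
Complete factorization: g(z) = (z + 1)^2·(z^2 + z + 2)^2.
Factor degrees with multiplicity: 1 + 1 + 2 + 2 = 6.

1, 1, 2, 2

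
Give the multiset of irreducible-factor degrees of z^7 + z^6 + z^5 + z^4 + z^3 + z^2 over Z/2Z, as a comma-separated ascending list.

Write g(z) = z^7 + z^6 + z^5 + z^4 + z^3 + z^2.
Roots in Z/2Z: g(0) = 0 → root; g(1) = 0 → root.
Linear factors from roots: (z), (z + 1).
Complete factorization: g(z) = (z + 1)·(z)^2·(z^2 + z + 1)^2.
Factor degrees with multiplicity: 1 + 1 + 1 + 2 + 2 = 7.

1, 1, 1, 2, 2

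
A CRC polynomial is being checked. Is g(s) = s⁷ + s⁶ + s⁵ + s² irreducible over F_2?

No

Check for roots in F_2: g(0) = 0 → root; g(1) = 0 → root.
g(0) = 0, so (s) divides g(s); g is reducible.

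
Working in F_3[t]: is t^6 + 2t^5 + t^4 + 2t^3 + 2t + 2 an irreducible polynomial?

Yes

Write f(t) = t^6 + 2t^5 + t^4 + 2t^3 + 2t + 2.
Check for roots in F_3: f(0) = 2; f(1) = 1; f(2) = 1.
No roots, so no linear factors.
Monic irreducibles of degree 2 over GF(3): t^2 + 1, t^2 + t + 2, t^2 + 2t + 2.
None of them divide f (all give nonzero remainder).
Degree-3 irreducible divisors: test the 8 monic irreducibles of degree 3 over GF(3).
None of them divide f (all give nonzero remainder).
No irreducible factor of degree ≤ 3 exists, so f is irreducible over GF(3).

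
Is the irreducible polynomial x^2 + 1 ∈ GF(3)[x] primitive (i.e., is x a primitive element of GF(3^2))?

No

Write f(x) = x^2 + 1.
|GF(3^2)^×| = 3^2 − 1 = 8. Prime factorization: 8 = 2^3.
f is primitive ⇔ x has order 8 in GF(3)[x]/(f), i.e. x^(8/q) ≠ 1 for each prime q | 8.
x^(4) mod f = 1
Since x^(4) = 1, the order of x divides 4 < 8; not primitive.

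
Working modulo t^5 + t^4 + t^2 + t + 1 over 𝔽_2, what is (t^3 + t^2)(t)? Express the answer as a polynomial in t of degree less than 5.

t^4 + t^3

Multiply in 𝔽_2[t]: (t^3 + t^2)·(t) = t^4 + t^3.
Reduced: t^4 + t^3.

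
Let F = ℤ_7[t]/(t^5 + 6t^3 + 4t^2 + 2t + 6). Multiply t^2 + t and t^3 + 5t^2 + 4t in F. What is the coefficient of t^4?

Multiply in ℤ_7[t]: (t^2 + t)·(t^3 + 5t^2 + 4t) = t^5 + 6t^4 + 2t^3 + 4t^2.
Reduce using t^5 ≡ t^3 + 3t^2 + 5t + 1 (mod t^5 + 6t^3 + 4t^2 + 2t + 6).
Reduced: 6t^4 + 3t^3 + 5t + 1.

6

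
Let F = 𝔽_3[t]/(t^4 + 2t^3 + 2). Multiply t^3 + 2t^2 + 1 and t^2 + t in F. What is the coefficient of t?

Multiply in 𝔽_3[t]: (t^3 + 2t^2 + 1)·(t^2 + t) = t^5 + 2t^3 + t^2 + t.
Reduce using t^4 ≡ t^3 + 1 (mod t^4 + 2t^3 + 2).
Reduced: t^2 + 2t + 1.

2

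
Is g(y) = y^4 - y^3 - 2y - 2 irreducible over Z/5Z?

Yes

Check for roots in Z/5Z: g(0) = 3; g(1) = 1; g(2) = 2; g(3) = 1; g(4) = 2.
No roots, so no linear factors.
Degree-2 irreducible divisors: test the 10 monic irreducibles of degree 2 over GF(5).
None of them divide g (all give nonzero remainder).
No irreducible factor of degree ≤ 2 exists, so g is irreducible over GF(5).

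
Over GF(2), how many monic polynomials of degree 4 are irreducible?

x^(2^4) − x is the product of all monic irreducibles of degree dividing 4; Möbius inversion gives N = (1/4) Σ μ(4/d)·2^d.
Divisors of 4: 1, 2, 4; μ(4/d) for each: 0, -1, 1.
Σ = − 2^2 + 2^4 = 12.
N = 12/4 = 3.

3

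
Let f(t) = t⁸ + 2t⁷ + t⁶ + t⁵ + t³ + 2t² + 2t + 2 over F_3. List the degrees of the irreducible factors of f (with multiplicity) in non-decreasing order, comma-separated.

Roots in F_3: f(0) = 2; f(1) = 0 → root; f(2) = 0 → root.
Linear factors from roots: (t + 2), (t + 1).
Complete factorization: f(t) = (t + 1)^2·(t + 2)^2·(t² + 1)·(t² + 2t + 2).
Factor degrees with multiplicity: 1 + 1 + 1 + 1 + 2 + 2 = 8.

1, 1, 1, 1, 2, 2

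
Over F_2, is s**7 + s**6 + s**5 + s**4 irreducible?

No

Write h(s) = s**7 + s**6 + s**5 + s**4.
Check for roots in F_2: h(0) = 0 → root; h(1) = 0 → root.
h(0) = 0, so (s) divides h(s); h is reducible.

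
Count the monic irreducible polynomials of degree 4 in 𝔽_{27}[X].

132678

By the necklace-counting formula, N_27(4) = (1/4) Σ_{d|4} μ(4/d)·27^d.
Divisors of 4: 1, 2, 4; μ(4/d) for each: 0, -1, 1.
Σ = − 27^2 + 27^4 = 530712.
N = 530712/4 = 132678.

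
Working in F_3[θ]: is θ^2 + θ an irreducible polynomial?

Write f(θ) = θ^2 + θ.
Check for roots in F_3: f(0) = 0 → root; f(1) = 2; f(2) = 0 → root.
f(0) = 0, so (θ) divides f(θ); f is reducible.

No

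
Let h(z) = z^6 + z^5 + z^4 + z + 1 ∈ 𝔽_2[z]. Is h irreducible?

Check for roots in 𝔽_2: h(0) = 1; h(1) = 1.
No roots, so no linear factors.
Monic irreducibles of degree 2 over GF(2): z^2 + z + 1.
None of them divide h (all give nonzero remainder).
Monic irreducibles of degree 3 over GF(2): z^3 + z + 1, z^3 + z^2 + 1.
None of them divide h (all give nonzero remainder).
No irreducible factor of degree ≤ 3 exists, so h is irreducible over GF(2).

Yes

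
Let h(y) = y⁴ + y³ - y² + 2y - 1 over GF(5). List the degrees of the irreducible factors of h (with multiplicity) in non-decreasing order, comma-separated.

2, 2

Roots in GF(5): h(0) = 4; h(1) = 2; h(2) = 3; h(3) = 4; h(4) = 1.
Complete factorization: h(y) = (y² + 2)·(y² + y + 2).
Factor degrees with multiplicity: 2 + 2 = 4.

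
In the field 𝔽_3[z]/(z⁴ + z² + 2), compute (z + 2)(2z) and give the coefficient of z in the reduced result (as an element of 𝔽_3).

1

Multiply in 𝔽_3[z]: (z + 2)·(2z) = 2z² + z.
Reduced: 2z² + z.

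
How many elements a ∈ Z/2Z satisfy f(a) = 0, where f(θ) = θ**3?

Evaluate at each of the 2 elements of Z/2Z:
f(0) = 0 → root; f(1) = 1.
Roots: {0}.

1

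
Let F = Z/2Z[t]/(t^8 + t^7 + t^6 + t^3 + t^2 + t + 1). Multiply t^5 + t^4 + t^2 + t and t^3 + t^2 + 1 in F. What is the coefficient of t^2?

Multiply in Z/2Z[t]: (t^5 + t^4 + t^2 + t)·(t^3 + t^2 + 1) = t^8 + t^6 + t^4 + t^3 + t^2 + t.
Reduce using t^8 ≡ t^7 + t^6 + t^3 + t^2 + t + 1 (mod t^8 + t^7 + t^6 + t^3 + t^2 + t + 1).
Reduced: t^7 + t^4 + 1.

0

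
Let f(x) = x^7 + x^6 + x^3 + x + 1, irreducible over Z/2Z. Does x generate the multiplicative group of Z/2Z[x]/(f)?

Yes

|GF(2^7)^×| = 2^7 − 1 = 127. Prime factorization: 127 = 127.
f is primitive ⇔ x has order 127 in GF(2)[x]/(f), i.e. x^(127/q) ≠ 1 for each prime q | 127.
x^(1) mod f = x.
None equal 1, so x has full order 127; f is primitive.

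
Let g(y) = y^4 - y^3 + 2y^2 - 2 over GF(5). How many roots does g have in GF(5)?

Evaluate at each of the 5 elements of GF(5):
g(0) = 3; g(1) = 0 → root; g(2) = 4; g(3) = 0 → root; g(4) = 2.
Roots: {1, 3}.

2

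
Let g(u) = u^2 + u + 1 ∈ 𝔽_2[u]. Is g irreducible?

Yes

Check for roots in 𝔽_2: g(0) = 1; g(1) = 1.
No roots. A degree-2 polynomial over a field with no linear factor is irreducible.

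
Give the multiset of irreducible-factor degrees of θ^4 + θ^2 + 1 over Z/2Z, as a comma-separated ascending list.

2, 2

Write f(θ) = θ^4 + θ^2 + 1.
Roots in Z/2Z: f(0) = 1; f(1) = 1.
Complete factorization: f(θ) = (θ^2 + θ + 1)^2.
Factor degrees with multiplicity: 2 + 2 = 4.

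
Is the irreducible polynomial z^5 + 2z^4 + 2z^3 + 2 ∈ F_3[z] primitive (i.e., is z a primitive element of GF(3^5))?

Write f(z) = z^5 + 2z^4 + 2z^3 + 2.
|GF(3^5)^×| = 3^5 − 1 = 242. Prime factorization: 242 = 2·11^2.
f is primitive ⇔ z has order 242 in GF(3)[z]/(f), i.e. z^(242/q) ≠ 1 for each prime q | 242.
z^(121) mod f = 1
z^(22) mod f = z^4 + z^2 + z + 2.
Since z^(121) = 1, the order of z divides 121 < 242; not primitive.

No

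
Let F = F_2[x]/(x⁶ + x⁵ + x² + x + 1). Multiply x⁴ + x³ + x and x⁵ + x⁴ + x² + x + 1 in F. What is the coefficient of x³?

0

Multiply in F_2[x]: (x⁴ + x³ + x)·(x⁵ + x⁴ + x² + x + 1) = x⁹ + x⁷ + x⁵ + x² + x.
Reduce using x⁶ ≡ x⁵ + x² + x + 1 (mod x⁶ + x⁵ + x² + x + 1).
Reduced: x.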